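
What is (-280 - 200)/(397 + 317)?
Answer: -80/119 ≈ -0.67227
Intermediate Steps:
(-280 - 200)/(397 + 317) = -480/714 = -480*1/714 = -80/119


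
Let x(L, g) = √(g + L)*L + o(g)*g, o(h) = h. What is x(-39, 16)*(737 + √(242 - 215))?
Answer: (256 - 39*I*√23)*(737 + 3*√3) ≈ 1.9e+5 - 1.3882e+5*I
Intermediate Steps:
x(L, g) = g² + L*√(L + g) (x(L, g) = √(g + L)*L + g*g = √(L + g)*L + g² = L*√(L + g) + g² = g² + L*√(L + g))
x(-39, 16)*(737 + √(242 - 215)) = (16² - 39*√(-39 + 16))*(737 + √(242 - 215)) = (256 - 39*I*√23)*(737 + √27) = (256 - 39*I*√23)*(737 + 3*√3)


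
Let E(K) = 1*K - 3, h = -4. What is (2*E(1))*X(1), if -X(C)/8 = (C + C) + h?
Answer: -64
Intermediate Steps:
E(K) = -3 + K (E(K) = K - 3 = -3 + K)
X(C) = 32 - 16*C (X(C) = -8*((C + C) - 4) = -8*(2*C - 4) = -8*(-4 + 2*C) = 32 - 16*C)
(2*E(1))*X(1) = (2*(-3 + 1))*(32 - 16*1) = (2*(-2))*(32 - 16) = -4*16 = -64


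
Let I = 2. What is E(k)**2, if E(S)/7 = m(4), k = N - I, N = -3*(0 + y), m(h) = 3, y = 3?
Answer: 441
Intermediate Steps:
N = -9 (N = -3*(0 + 3) = -3*3 = -9)
k = -11 (k = -9 - 1*2 = -9 - 2 = -11)
E(S) = 21 (E(S) = 7*3 = 21)
E(k)**2 = 21**2 = 441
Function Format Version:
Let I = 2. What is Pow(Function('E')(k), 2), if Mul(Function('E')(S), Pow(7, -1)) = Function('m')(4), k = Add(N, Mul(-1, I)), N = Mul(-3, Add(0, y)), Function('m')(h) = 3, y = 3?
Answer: 441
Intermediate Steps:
N = -9 (N = Mul(-3, Add(0, 3)) = Mul(-3, 3) = -9)
k = -11 (k = Add(-9, Mul(-1, 2)) = Add(-9, -2) = -11)
Function('E')(S) = 21 (Function('E')(S) = Mul(7, 3) = 21)
Pow(Function('E')(k), 2) = Pow(21, 2) = 441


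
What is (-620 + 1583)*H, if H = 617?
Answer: 594171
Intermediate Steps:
(-620 + 1583)*H = (-620 + 1583)*617 = 963*617 = 594171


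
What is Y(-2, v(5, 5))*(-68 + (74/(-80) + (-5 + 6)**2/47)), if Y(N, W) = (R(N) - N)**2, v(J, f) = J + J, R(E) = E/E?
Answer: -1165851/1880 ≈ -620.13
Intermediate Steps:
R(E) = 1
v(J, f) = 2*J
Y(N, W) = (1 - N)**2
Y(-2, v(5, 5))*(-68 + (74/(-80) + (-5 + 6)**2/47)) = (-1 - 2)**2*(-68 + (74/(-80) + (-5 + 6)**2/47)) = (-3)**2*(-68 + (74*(-1/80) + 1**2*(1/47))) = 9*(-68 + (-37/40 + 1*(1/47))) = 9*(-68 + (-37/40 + 1/47)) = 9*(-68 - 1699/1880) = 9*(-129539/1880) = -1165851/1880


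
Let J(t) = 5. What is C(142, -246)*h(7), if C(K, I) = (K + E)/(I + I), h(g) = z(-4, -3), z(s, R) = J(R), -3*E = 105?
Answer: -535/492 ≈ -1.0874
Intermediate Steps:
E = -35 (E = -1/3*105 = -35)
z(s, R) = 5
h(g) = 5
C(K, I) = (-35 + K)/(2*I) (C(K, I) = (K - 35)/(I + I) = (-35 + K)/((2*I)) = (-35 + K)*(1/(2*I)) = (-35 + K)/(2*I))
C(142, -246)*h(7) = ((1/2)*(-35 + 142)/(-246))*5 = ((1/2)*(-1/246)*107)*5 = -107/492*5 = -535/492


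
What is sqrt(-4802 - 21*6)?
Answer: 8*I*sqrt(77) ≈ 70.2*I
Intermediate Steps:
sqrt(-4802 - 21*6) = sqrt(-4802 - 126) = sqrt(-4928) = 8*I*sqrt(77)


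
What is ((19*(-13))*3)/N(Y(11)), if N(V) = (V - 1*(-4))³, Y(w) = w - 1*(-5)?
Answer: -741/8000 ≈ -0.092625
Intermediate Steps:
Y(w) = 5 + w (Y(w) = w + 5 = 5 + w)
N(V) = (4 + V)³ (N(V) = (V + 4)³ = (4 + V)³)
((19*(-13))*3)/N(Y(11)) = ((19*(-13))*3)/((4 + (5 + 11))³) = (-247*3)/((4 + 16)³) = -741/(20³) = -741/8000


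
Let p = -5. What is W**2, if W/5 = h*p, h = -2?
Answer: 2500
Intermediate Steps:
W = 50 (W = 5*(-2*(-5)) = 5*10 = 50)
W**2 = 50**2 = 2500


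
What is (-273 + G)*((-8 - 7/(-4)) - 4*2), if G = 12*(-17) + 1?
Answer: 6783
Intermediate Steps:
G = -203 (G = -204 + 1 = -203)
(-273 + G)*((-8 - 7/(-4)) - 4*2) = (-273 - 203)*((-8 - 7/(-4)) - 4*2) = -476*((-8 - 7*(-1)/4) - 8) = -476*((-8 - 1*(-7/4)) - 8) = -476*((-8 + 7/4) - 8) = -476*(-25/4 - 8) = -476*(-57/4) = 6783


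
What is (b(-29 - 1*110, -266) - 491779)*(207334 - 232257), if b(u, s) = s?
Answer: 12263237535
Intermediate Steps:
(b(-29 - 1*110, -266) - 491779)*(207334 - 232257) = (-266 - 491779)*(207334 - 232257) = -492045*(-24923) = 12263237535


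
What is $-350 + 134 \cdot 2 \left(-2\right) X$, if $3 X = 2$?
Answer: $- \frac{2122}{3} \approx -707.33$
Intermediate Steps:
$X = \frac{2}{3}$ ($X = \frac{1}{3} \cdot 2 = \frac{2}{3} \approx 0.66667$)
$-350 + 134 \cdot 2 \left(-2\right) X = -350 + 134 \cdot 2 \left(-2\right) \frac{2}{3} = -350 + 134 \left(\left(-4\right) \frac{2}{3}\right) = -350 + 134 \left(- \frac{8}{3}\right) = -350 - \frac{1072}{3} = - \frac{2122}{3}$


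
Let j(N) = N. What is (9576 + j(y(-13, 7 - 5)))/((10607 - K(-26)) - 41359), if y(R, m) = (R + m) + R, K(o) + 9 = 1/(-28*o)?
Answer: -6953856/22380905 ≈ -0.31070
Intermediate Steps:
K(o) = -9 - 1/(28*o) (K(o) = -9 + 1/(-28*o) = -9 - 1/(28*o))
y(R, m) = m + 2*R
(9576 + j(y(-13, 7 - 5)))/((10607 - K(-26)) - 41359) = (9576 + ((7 - 5) + 2*(-13)))/((10607 - (-9 - 1/28/(-26))) - 41359) = (9576 + (2 - 26))/((10607 - (-9 - 1/28*(-1/26))) - 41359) = (9576 - 24)/((10607 - (-9 + 1/728)) - 41359) = 9552/((10607 - 1*(-6551/728)) - 41359) = 9552/((10607 + 6551/728) - 41359) = 9552/(7728447/728 - 41359) = 9552/(-22380905/728) = 9552*(-728/22380905) = -6953856/22380905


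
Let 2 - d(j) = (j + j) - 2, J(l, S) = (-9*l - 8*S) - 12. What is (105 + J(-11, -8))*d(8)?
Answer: -3072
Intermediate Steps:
J(l, S) = -12 - 9*l - 8*S
d(j) = 4 - 2*j (d(j) = 2 - ((j + j) - 2) = 2 - (2*j - 2) = 2 - (-2 + 2*j) = 2 + (2 - 2*j) = 4 - 2*j)
(105 + J(-11, -8))*d(8) = (105 + (-12 - 9*(-11) - 8*(-8)))*(4 - 2*8) = (105 + (-12 + 99 + 64))*(4 - 16) = (105 + 151)*(-12) = 256*(-12) = -3072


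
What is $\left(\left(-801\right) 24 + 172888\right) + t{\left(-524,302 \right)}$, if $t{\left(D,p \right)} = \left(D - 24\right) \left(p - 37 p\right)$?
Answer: $6111520$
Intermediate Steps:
$t{\left(D,p \right)} = - 36 p \left(-24 + D\right)$ ($t{\left(D,p \right)} = \left(-24 + D\right) \left(- 36 p\right) = - 36 p \left(-24 + D\right)$)
$\left(\left(-801\right) 24 + 172888\right) + t{\left(-524,302 \right)} = \left(\left(-801\right) 24 + 172888\right) + 36 \cdot 302 \left(24 - -524\right) = \left(-19224 + 172888\right) + 36 \cdot 302 \left(24 + 524\right) = 153664 + 36 \cdot 302 \cdot 548 = 153664 + 5957856 = 6111520$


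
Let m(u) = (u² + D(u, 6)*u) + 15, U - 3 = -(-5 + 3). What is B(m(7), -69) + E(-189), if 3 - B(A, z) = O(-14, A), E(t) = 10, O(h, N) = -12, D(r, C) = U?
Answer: 25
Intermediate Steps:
U = 5 (U = 3 - (-5 + 3) = 3 - 1*(-2) = 3 + 2 = 5)
D(r, C) = 5
m(u) = 15 + u² + 5*u (m(u) = (u² + 5*u) + 15 = 15 + u² + 5*u)
B(A, z) = 15 (B(A, z) = 3 - 1*(-12) = 3 + 12 = 15)
B(m(7), -69) + E(-189) = 15 + 10 = 25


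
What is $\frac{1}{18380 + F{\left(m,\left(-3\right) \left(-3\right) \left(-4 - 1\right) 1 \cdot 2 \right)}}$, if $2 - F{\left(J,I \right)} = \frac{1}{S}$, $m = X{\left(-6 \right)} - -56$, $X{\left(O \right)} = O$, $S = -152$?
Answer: $\frac{152}{2794065} \approx 5.4401 \cdot 10^{-5}$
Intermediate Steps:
$m = 50$ ($m = -6 - -56 = -6 + 56 = 50$)
$F{\left(J,I \right)} = \frac{305}{152}$ ($F{\left(J,I \right)} = 2 - \frac{1}{-152} = 2 - - \frac{1}{152} = 2 + \frac{1}{152} = \frac{305}{152}$)
$\frac{1}{18380 + F{\left(m,\left(-3\right) \left(-3\right) \left(-4 - 1\right) 1 \cdot 2 \right)}} = \frac{1}{18380 + \frac{305}{152}} = \frac{1}{\frac{2794065}{152}} = \frac{152}{2794065}$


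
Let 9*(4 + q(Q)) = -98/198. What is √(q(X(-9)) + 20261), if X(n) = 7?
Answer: √198538318/99 ≈ 142.33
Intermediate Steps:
q(Q) = -3613/891 (q(Q) = -4 + (-98/198)/9 = -4 + (-98*1/198)/9 = -4 + (⅑)*(-49/99) = -4 - 49/891 = -3613/891)
√(q(X(-9)) + 20261) = √(-3613/891 + 20261) = √(18048938/891) = √198538318/99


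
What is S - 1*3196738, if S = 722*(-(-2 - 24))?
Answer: -3177966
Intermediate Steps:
S = 18772 (S = 722*(-1*(-26)) = 722*26 = 18772)
S - 1*3196738 = 18772 - 1*3196738 = 18772 - 3196738 = -3177966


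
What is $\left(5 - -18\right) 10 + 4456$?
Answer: $4686$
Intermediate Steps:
$\left(5 - -18\right) 10 + 4456 = \left(5 + 18\right) 10 + 4456 = 23 \cdot 10 + 4456 = 230 + 4456 = 4686$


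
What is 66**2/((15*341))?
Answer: 132/155 ≈ 0.85161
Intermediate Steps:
66**2/((15*341)) = 4356/5115 = 4356*(1/5115) = 132/155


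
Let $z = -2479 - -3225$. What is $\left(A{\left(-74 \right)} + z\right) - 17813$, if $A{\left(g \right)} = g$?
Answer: $-17141$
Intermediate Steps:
$z = 746$ ($z = -2479 + 3225 = 746$)
$\left(A{\left(-74 \right)} + z\right) - 17813 = \left(-74 + 746\right) - 17813 = 672 - 17813 = -17141$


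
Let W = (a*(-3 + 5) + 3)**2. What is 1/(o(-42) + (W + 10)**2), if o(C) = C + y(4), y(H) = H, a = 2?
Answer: 1/3443 ≈ 0.00029044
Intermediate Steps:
W = 49 (W = (2*(-3 + 5) + 3)**2 = (2*2 + 3)**2 = (4 + 3)**2 = 7**2 = 49)
o(C) = 4 + C (o(C) = C + 4 = 4 + C)
1/(o(-42) + (W + 10)**2) = 1/((4 - 42) + (49 + 10)**2) = 1/(-38 + 59**2) = 1/(-38 + 3481) = 1/3443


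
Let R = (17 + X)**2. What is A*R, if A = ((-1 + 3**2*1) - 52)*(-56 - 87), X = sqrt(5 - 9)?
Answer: 1793220 + 427856*I ≈ 1.7932e+6 + 4.2786e+5*I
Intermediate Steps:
X = 2*I (X = sqrt(-4) = 2*I ≈ 2.0*I)
R = (17 + 2*I)**2 ≈ 285.0 + 68.0*I
A = 6292 (A = ((-1 + 9*1) - 52)*(-143) = ((-1 + 9) - 52)*(-143) = (8 - 52)*(-143) = -44*(-143) = 6292)
A*R = 6292*(285 + 68*I) = 1793220 + 427856*I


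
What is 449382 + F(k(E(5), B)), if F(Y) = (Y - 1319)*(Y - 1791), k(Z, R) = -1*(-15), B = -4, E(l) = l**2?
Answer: 2765286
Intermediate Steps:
k(Z, R) = 15
F(Y) = (-1791 + Y)*(-1319 + Y) (F(Y) = (-1319 + Y)*(-1791 + Y) = (-1791 + Y)*(-1319 + Y))
449382 + F(k(E(5), B)) = 449382 + (2362329 + 15**2 - 3110*15) = 449382 + (2362329 + 225 - 46650) = 449382 + 2315904 = 2765286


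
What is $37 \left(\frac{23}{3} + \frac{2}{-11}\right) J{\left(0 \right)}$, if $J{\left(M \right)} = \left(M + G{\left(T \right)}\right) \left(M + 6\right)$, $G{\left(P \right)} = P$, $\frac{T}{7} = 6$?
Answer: $\frac{767676}{11} \approx 69789.0$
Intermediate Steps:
$T = 42$ ($T = 7 \cdot 6 = 42$)
$J{\left(M \right)} = \left(6 + M\right) \left(42 + M\right)$ ($J{\left(M \right)} = \left(M + 42\right) \left(M + 6\right) = \left(42 + M\right) \left(6 + M\right) = \left(6 + M\right) \left(42 + M\right)$)
$37 \left(\frac{23}{3} + \frac{2}{-11}\right) J{\left(0 \right)} = 37 \left(\frac{23}{3} + \frac{2}{-11}\right) \left(252 + 0^{2} + 48 \cdot 0\right) = 37 \left(23 \cdot \frac{1}{3} + 2 \left(- \frac{1}{11}\right)\right) \left(252 + 0 + 0\right) = 37 \left(\frac{23}{3} - \frac{2}{11}\right) 252 = 37 \cdot \frac{247}{33} \cdot 252 = \frac{9139}{33} \cdot 252 = \frac{767676}{11}$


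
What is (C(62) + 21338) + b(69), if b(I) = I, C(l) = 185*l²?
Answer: 732547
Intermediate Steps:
(C(62) + 21338) + b(69) = (185*62² + 21338) + 69 = (185*3844 + 21338) + 69 = (711140 + 21338) + 69 = 732478 + 69 = 732547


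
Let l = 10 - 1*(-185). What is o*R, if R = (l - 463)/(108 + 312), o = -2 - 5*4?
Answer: 1474/105 ≈ 14.038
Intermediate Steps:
l = 195 (l = 10 + 185 = 195)
o = -22 (o = -2 - 20 = -22)
R = -67/105 (R = (195 - 463)/(108 + 312) = -268/420 = -268*1/420 = -67/105 ≈ -0.63809)
o*R = -22*(-67/105) = 1474/105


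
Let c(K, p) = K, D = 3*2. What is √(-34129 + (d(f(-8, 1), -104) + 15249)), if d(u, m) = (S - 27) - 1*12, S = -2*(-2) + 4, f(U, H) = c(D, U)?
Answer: I*√18911 ≈ 137.52*I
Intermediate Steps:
D = 6
f(U, H) = 6
S = 8 (S = 4 + 4 = 8)
d(u, m) = -31 (d(u, m) = (8 - 27) - 1*12 = -19 - 12 = -31)
√(-34129 + (d(f(-8, 1), -104) + 15249)) = √(-34129 + (-31 + 15249)) = √(-34129 + 15218) = √(-18911) = I*√18911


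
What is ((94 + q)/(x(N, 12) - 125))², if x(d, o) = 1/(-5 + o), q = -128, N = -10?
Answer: 14161/190969 ≈ 0.074153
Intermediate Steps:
((94 + q)/(x(N, 12) - 125))² = ((94 - 128)/(1/(-5 + 12) - 125))² = (-34/(1/7 - 125))² = (-34/(⅐ - 125))² = (-34/(-874/7))² = (-34*(-7/874))² = (119/437)² = 14161/190969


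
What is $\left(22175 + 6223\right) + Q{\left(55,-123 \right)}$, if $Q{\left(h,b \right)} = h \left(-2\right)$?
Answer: $28288$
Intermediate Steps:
$Q{\left(h,b \right)} = - 2 h$
$\left(22175 + 6223\right) + Q{\left(55,-123 \right)} = \left(22175 + 6223\right) - 110 = 28398 - 110 = 28288$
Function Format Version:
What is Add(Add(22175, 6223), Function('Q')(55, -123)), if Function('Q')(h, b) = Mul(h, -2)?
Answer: 28288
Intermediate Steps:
Function('Q')(h, b) = Mul(-2, h)
Add(Add(22175, 6223), Function('Q')(55, -123)) = Add(Add(22175, 6223), Mul(-2, 55)) = Add(28398, -110) = 28288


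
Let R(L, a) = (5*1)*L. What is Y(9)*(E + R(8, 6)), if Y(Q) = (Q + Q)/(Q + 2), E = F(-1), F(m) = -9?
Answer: 558/11 ≈ 50.727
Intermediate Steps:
E = -9
Y(Q) = 2*Q/(2 + Q) (Y(Q) = (2*Q)/(2 + Q) = 2*Q/(2 + Q))
R(L, a) = 5*L
Y(9)*(E + R(8, 6)) = (2*9/(2 + 9))*(-9 + 5*8) = (2*9/11)*(-9 + 40) = (2*9*(1/11))*31 = (18/11)*31 = 558/11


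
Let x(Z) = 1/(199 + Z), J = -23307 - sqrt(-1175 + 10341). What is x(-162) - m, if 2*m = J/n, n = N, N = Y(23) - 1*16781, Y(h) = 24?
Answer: -828845/1240018 - sqrt(9166)/33514 ≈ -0.67127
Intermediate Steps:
N = -16757 (N = 24 - 1*16781 = 24 - 16781 = -16757)
n = -16757
J = -23307 - sqrt(9166) ≈ -23403.
m = 23307/33514 + sqrt(9166)/33514 (m = ((-23307 - sqrt(9166))/(-16757))/2 = ((-23307 - sqrt(9166))*(-1/16757))/2 = (23307/16757 + sqrt(9166)/16757)/2 = 23307/33514 + sqrt(9166)/33514 ≈ 0.69830)
x(-162) - m = 1/(199 - 162) - (23307/33514 + sqrt(9166)/33514) = 1/37 + (-23307/33514 - sqrt(9166)/33514) = -828845/1240018 - sqrt(9166)/33514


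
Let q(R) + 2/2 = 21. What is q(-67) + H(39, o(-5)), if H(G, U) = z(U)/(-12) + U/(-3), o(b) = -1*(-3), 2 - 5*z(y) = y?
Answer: 1141/60 ≈ 19.017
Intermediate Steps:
z(y) = ⅖ - y/5
o(b) = 3
q(R) = 20 (q(R) = -1 + 21 = 20)
H(G, U) = -1/30 - 19*U/60 (H(G, U) = (⅖ - U/5)/(-12) + U/(-3) = (⅖ - U/5)*(-1/12) + U*(-⅓) = (-1/30 + U/60) - U/3 = -1/30 - 19*U/60)
q(-67) + H(39, o(-5)) = 20 + (-1/30 - 19/60*3) = 20 + (-1/30 - 19/20) = 20 - 59/60 = 1141/60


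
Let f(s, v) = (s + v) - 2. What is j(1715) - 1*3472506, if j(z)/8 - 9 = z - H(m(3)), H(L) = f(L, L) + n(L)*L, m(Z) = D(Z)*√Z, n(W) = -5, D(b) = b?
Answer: -3458698 + 72*√3 ≈ -3.4586e+6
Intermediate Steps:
f(s, v) = -2 + s + v
m(Z) = Z^(3/2) (m(Z) = Z*√Z = Z^(3/2))
H(L) = -2 - 3*L (H(L) = (-2 + L + L) - 5*L = (-2 + 2*L) - 5*L = -2 - 3*L)
j(z) = 88 + 8*z + 72*√3 (j(z) = 72 + 8*(z - (-2 - 9*√3)) = 72 + 8*(z + (2 + 9*√3)) = 72 + 8*(2 + z + 9*√3) = 72 + (16 + 8*z + 72*√3) = 88 + 8*z + 72*√3)
j(1715) - 1*3472506 = (88 + 8*1715 + 72*√3) - 1*3472506 = (88 + 13720 + 72*√3) - 3472506 = (13808 + 72*√3) - 3472506 = -3458698 + 72*√3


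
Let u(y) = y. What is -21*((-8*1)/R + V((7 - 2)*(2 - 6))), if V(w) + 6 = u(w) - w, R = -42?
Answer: 122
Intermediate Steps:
V(w) = -6 (V(w) = -6 + (w - w) = -6 + 0 = -6)
-21*((-8*1)/R + V((7 - 2)*(2 - 6))) = -21*(-8*1/(-42) - 6) = -21*(-8*(-1/42) - 6) = -21*(4/21 - 6) = -21*(-122/21) = 122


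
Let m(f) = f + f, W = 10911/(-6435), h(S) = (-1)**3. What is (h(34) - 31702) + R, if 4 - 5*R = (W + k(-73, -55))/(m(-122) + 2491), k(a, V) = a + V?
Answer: -763993417268/24099075 ≈ -31702.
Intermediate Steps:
k(a, V) = V + a
h(S) = -1
W = -3637/2145 (W = 10911*(-1/6435) = -3637/2145 ≈ -1.6956)
m(f) = 2*f
R = 19557457/24099075 (R = 4/5 - (-3637/2145 + (-55 - 73))/(5*(2*(-122) + 2491)) = 4/5 - (-3637/2145 - 128)/(5*(-244 + 2491)) = 4/5 - (-278197)/(10725*2247) = 4/5 - 1/5*(-278197/4819815) = 4/5 + 278197/24099075 = 19557457/24099075 ≈ 0.81154)
(h(34) - 31702) + R = (-1 - 31702) + 19557457/24099075 = -31703 + 19557457/24099075 = -763993417268/24099075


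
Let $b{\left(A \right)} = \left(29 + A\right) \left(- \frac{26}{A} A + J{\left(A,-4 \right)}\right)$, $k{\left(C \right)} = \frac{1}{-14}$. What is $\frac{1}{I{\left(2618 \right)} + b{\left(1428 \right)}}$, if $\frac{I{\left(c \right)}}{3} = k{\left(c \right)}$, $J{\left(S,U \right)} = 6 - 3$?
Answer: $- \frac{14}{469157} \approx -2.9841 \cdot 10^{-5}$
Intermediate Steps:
$k{\left(C \right)} = - \frac{1}{14}$
$J{\left(S,U \right)} = 3$
$I{\left(c \right)} = - \frac{3}{14}$ ($I{\left(c \right)} = 3 \left(- \frac{1}{14}\right) = - \frac{3}{14}$)
$b{\left(A \right)} = -667 - 23 A$ ($b{\left(A \right)} = \left(29 + A\right) \left(- \frac{26}{A} A + 3\right) = \left(29 + A\right) \left(-26 + 3\right) = \left(29 + A\right) \left(-23\right) = -667 - 23 A$)
$\frac{1}{I{\left(2618 \right)} + b{\left(1428 \right)}} = \frac{1}{- \frac{3}{14} - 33511} = \frac{1}{- \frac{469157}{14}} = - \frac{14}{469157}$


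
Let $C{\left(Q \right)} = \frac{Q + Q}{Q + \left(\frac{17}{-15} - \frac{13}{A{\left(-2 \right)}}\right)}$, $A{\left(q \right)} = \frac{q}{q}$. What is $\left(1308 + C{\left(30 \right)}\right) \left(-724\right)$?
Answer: $- \frac{113017848}{119} \approx -9.4973 \cdot 10^{5}$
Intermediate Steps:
$A{\left(q \right)} = 1$
$C{\left(Q \right)} = \frac{2 Q}{- \frac{212}{15} + Q}$ ($C{\left(Q \right)} = \frac{Q + Q}{Q + \left(\frac{17}{-15} - \frac{13}{1}\right)} = \frac{2 Q}{Q + \left(17 \left(- \frac{1}{15}\right) - 13\right)} = \frac{2 Q}{Q - \frac{212}{15}} = \frac{2 Q}{- \frac{212}{15} + Q}$)
$\left(1308 + C{\left(30 \right)}\right) \left(-724\right) = \left(1308 + 30 \cdot 30 \frac{1}{-212 + 15 \cdot 30}\right) \left(-724\right) = \left(1308 + 30 \cdot 30 \frac{1}{-212 + 450}\right) \left(-724\right) = \left(1308 + 30 \cdot 30 \cdot \frac{1}{238}\right) \left(-724\right) = \left(1308 + \frac{450}{119}\right) \left(-724\right) = \frac{156102}{119} \left(-724\right) = - \frac{113017848}{119}$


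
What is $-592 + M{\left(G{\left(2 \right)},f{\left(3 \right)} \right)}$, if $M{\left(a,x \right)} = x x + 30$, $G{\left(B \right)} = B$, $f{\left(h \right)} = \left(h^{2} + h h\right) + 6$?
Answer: $14$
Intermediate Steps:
$f{\left(h \right)} = 6 + 2 h^{2}$ ($f{\left(h \right)} = \left(h^{2} + h^{2}\right) + 6 = 2 h^{2} + 6 = 6 + 2 h^{2}$)
$M{\left(a,x \right)} = 30 + x^{2}$ ($M{\left(a,x \right)} = x^{2} + 30 = 30 + x^{2}$)
$-592 + M{\left(G{\left(2 \right)},f{\left(3 \right)} \right)} = -592 + \left(30 + \left(6 + 2 \cdot 3^{2}\right)^{2}\right) = -592 + \left(30 + \left(6 + 2 \cdot 9\right)^{2}\right) = -592 + \left(30 + \left(6 + 18\right)^{2}\right) = -592 + \left(30 + 24^{2}\right) = -592 + \left(30 + 576\right) = -592 + 606 = 14$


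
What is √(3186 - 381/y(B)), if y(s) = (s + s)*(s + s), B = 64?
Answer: √52199043/128 ≈ 56.444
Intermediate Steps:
y(s) = 4*s² (y(s) = (2*s)*(2*s) = 4*s²)
√(3186 - 381/y(B)) = √(3186 - 381/(4*64²)) = √(3186 - 381/(4*4096)) = √(3186 - 381/16384) = √(52199043/16384) = √52199043/128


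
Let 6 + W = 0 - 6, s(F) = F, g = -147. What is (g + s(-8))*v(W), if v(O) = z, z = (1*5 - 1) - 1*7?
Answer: 465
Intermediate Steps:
W = -12 (W = -6 + (0 - 6) = -6 - 6 = -12)
z = -3 (z = (5 - 1) - 7 = 4 - 7 = -3)
v(O) = -3
(g + s(-8))*v(W) = (-147 - 8)*(-3) = -155*(-3) = 465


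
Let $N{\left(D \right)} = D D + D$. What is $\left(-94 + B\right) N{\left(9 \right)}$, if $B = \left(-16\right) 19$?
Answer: $-35820$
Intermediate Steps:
$N{\left(D \right)} = D + D^{2}$ ($N{\left(D \right)} = D^{2} + D = D + D^{2}$)
$B = -304$
$\left(-94 + B\right) N{\left(9 \right)} = \left(-94 - 304\right) 9 \left(1 + 9\right) = - 398 \cdot 9 \cdot 10 = \left(-398\right) 90 = -35820$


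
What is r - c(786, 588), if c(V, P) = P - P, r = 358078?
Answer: 358078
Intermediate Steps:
c(V, P) = 0
r - c(786, 588) = 358078 - 1*0 = 358078 + 0 = 358078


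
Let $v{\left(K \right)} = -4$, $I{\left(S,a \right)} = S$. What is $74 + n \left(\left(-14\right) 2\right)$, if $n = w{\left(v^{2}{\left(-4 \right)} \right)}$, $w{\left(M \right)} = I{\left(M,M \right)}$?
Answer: $-374$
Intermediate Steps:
$w{\left(M \right)} = M$
$n = 16$ ($n = \left(-4\right)^{2} = 16$)
$74 + n \left(\left(-14\right) 2\right) = 74 + 16 \left(\left(-14\right) 2\right) = 74 + 16 \left(-28\right) = 74 - 448 = -374$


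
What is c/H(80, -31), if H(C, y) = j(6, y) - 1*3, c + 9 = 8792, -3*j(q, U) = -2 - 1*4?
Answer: -8783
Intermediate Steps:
j(q, U) = 2 (j(q, U) = -(-2 - 1*4)/3 = -(-2 - 4)/3 = -⅓*(-6) = 2)
c = 8783 (c = -9 + 8792 = 8783)
H(C, y) = -1 (H(C, y) = 2 - 1*3 = 2 - 3 = -1)
c/H(80, -31) = 8783/(-1) = 8783*(-1) = -8783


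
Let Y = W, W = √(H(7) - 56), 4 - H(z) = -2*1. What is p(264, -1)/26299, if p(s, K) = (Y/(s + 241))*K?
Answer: -I*√2/2656199 ≈ -5.3242e-7*I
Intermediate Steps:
H(z) = 6 (H(z) = 4 - (-2) = 4 - 1*(-2) = 4 + 2 = 6)
W = 5*I*√2 (W = √(6 - 56) = √(-50) = 5*I*√2 ≈ 7.0711*I)
Y = 5*I*√2 ≈ 7.0711*I
p(s, K) = 5*I*K*√2/(241 + s) (p(s, K) = ((5*I*√2)/(s + 241))*K = ((5*I*√2)/(241 + s))*K = (5*I*√2/(241 + s))*K = 5*I*K*√2/(241 + s))
p(264, -1)/26299 = (5*I*(-1)*√2/(241 + 264))/26299 = (5*I*(-1)*√2/505)*(1/26299) = (5*I*(-1)*√2*(1/505))*(1/26299) = -I*√2/101*(1/26299) = -I*√2/2656199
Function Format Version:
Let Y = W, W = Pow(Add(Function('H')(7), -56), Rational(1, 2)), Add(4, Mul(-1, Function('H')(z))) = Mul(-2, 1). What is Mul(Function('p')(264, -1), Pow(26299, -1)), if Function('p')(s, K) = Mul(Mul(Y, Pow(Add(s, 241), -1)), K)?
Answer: Mul(Rational(-1, 2656199), I, Pow(2, Rational(1, 2))) ≈ Mul(-5.3242e-7, I)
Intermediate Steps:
Function('H')(z) = 6 (Function('H')(z) = Add(4, Mul(-1, Mul(-2, 1))) = Add(4, Mul(-1, -2)) = Add(4, 2) = 6)
W = Mul(5, I, Pow(2, Rational(1, 2))) (W = Pow(Add(6, -56), Rational(1, 2)) = Pow(-50, Rational(1, 2)) = Mul(5, I, Pow(2, Rational(1, 2))) ≈ Mul(7.0711, I))
Y = Mul(5, I, Pow(2, Rational(1, 2))) ≈ Mul(7.0711, I)
Function('p')(s, K) = Mul(5, I, K, Pow(2, Rational(1, 2)), Pow(Add(241, s), -1)) (Function('p')(s, K) = Mul(Mul(Mul(5, I, Pow(2, Rational(1, 2))), Pow(Add(s, 241), -1)), K) = Mul(Mul(Mul(5, I, Pow(2, Rational(1, 2))), Pow(Add(241, s), -1)), K) = Mul(Mul(5, I, Pow(2, Rational(1, 2)), Pow(Add(241, s), -1)), K) = Mul(5, I, K, Pow(2, Rational(1, 2)), Pow(Add(241, s), -1)))
Mul(Function('p')(264, -1), Pow(26299, -1)) = Mul(Mul(5, I, -1, Pow(2, Rational(1, 2)), Pow(Add(241, 264), -1)), Pow(26299, -1)) = Mul(Mul(5, I, -1, Pow(2, Rational(1, 2)), Pow(505, -1)), Rational(1, 26299)) = Mul(Mul(5, I, -1, Pow(2, Rational(1, 2)), Rational(1, 505)), Rational(1, 26299)) = Mul(Mul(Rational(-1, 101), I, Pow(2, Rational(1, 2))), Rational(1, 26299)) = Mul(Rational(-1, 2656199), I, Pow(2, Rational(1, 2)))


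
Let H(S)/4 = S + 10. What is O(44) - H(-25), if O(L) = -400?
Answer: -340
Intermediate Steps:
H(S) = 40 + 4*S (H(S) = 4*(S + 10) = 4*(10 + S) = 40 + 4*S)
O(44) - H(-25) = -400 - (40 + 4*(-25)) = -400 - (40 - 100) = -400 - 1*(-60) = -400 + 60 = -340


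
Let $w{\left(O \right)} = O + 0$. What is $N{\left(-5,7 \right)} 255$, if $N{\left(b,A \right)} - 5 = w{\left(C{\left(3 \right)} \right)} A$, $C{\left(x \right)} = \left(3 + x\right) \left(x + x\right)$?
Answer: $65535$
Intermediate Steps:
$C{\left(x \right)} = 2 x \left(3 + x\right)$ ($C{\left(x \right)} = \left(3 + x\right) 2 x = 2 x \left(3 + x\right)$)
$w{\left(O \right)} = O$
$N{\left(b,A \right)} = 5 + 36 A$ ($N{\left(b,A \right)} = 5 + 2 \cdot 3 \left(3 + 3\right) A = 5 + 2 \cdot 3 \cdot 6 A = 5 + 36 A$)
$N{\left(-5,7 \right)} 255 = \left(5 + 36 \cdot 7\right) 255 = \left(5 + 252\right) 255 = 257 \cdot 255 = 65535$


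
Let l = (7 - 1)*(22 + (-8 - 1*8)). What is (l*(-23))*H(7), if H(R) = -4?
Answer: 3312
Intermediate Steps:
l = 36 (l = 6*(22 + (-8 - 8)) = 6*(22 - 16) = 6*6 = 36)
(l*(-23))*H(7) = (36*(-23))*(-4) = -828*(-4) = 3312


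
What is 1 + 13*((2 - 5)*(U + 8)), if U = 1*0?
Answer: -311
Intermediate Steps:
U = 0
1 + 13*((2 - 5)*(U + 8)) = 1 + 13*((2 - 5)*(0 + 8)) = 1 + 13*(-3*8) = 1 + 13*(-24) = 1 - 312 = -311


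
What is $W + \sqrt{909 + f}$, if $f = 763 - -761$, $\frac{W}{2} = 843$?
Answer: $1686 + \sqrt{2433} \approx 1735.3$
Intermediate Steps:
$W = 1686$ ($W = 2 \cdot 843 = 1686$)
$f = 1524$ ($f = 763 + 761 = 1524$)
$W + \sqrt{909 + f} = 1686 + \sqrt{909 + 1524} = 1686 + \sqrt{2433}$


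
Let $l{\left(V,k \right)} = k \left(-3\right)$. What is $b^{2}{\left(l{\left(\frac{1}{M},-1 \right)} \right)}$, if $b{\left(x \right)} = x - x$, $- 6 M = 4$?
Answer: $0$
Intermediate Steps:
$M = - \frac{2}{3}$ ($M = \left(- \frac{1}{6}\right) 4 = - \frac{2}{3} \approx -0.66667$)
$l{\left(V,k \right)} = - 3 k$
$b{\left(x \right)} = 0$
$b^{2}{\left(l{\left(\frac{1}{M},-1 \right)} \right)} = 0^{2} = 0$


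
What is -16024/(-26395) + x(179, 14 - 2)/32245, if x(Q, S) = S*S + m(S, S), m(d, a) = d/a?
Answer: 104104231/170221355 ≈ 0.61158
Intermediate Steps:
x(Q, S) = 1 + S**2 (x(Q, S) = S*S + S/S = S**2 + 1 = 1 + S**2)
-16024/(-26395) + x(179, 14 - 2)/32245 = -16024/(-26395) + (1 + (14 - 2)**2)/32245 = -16024*(-1/26395) + (1 + 12**2)*(1/32245) = 16024/26395 + (1 + 144)*(1/32245) = 16024/26395 + 145*(1/32245) = 16024/26395 + 29/6449 = 104104231/170221355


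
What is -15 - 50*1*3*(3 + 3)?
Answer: -915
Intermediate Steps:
-15 - 50*1*3*(3 + 3) = -15 - 150*6 = -15 - 50*18 = -15 - 900 = -915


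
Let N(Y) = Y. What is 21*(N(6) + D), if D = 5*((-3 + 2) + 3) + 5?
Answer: 441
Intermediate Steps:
D = 15 (D = 5*(-1 + 3) + 5 = 5*2 + 5 = 10 + 5 = 15)
21*(N(6) + D) = 21*(6 + 15) = 21*21 = 441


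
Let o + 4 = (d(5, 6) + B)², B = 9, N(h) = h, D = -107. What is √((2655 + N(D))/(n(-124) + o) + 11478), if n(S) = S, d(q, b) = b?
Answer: √108243658/97 ≈ 107.26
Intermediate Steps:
o = 221 (o = -4 + (6 + 9)² = -4 + 15² = -4 + 225 = 221)
√((2655 + N(D))/(n(-124) + o) + 11478) = √((2655 - 107)/(-124 + 221) + 11478) = √(2548/97 + 11478) = √(1115914/97) = √108243658/97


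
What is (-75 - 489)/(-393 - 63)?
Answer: 47/38 ≈ 1.2368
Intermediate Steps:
(-75 - 489)/(-393 - 63) = -564/(-456) = -564*(-1/456) = 47/38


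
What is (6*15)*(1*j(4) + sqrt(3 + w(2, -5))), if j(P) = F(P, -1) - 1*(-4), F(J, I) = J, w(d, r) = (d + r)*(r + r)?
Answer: 720 + 90*sqrt(33) ≈ 1237.0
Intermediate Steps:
w(d, r) = 2*r*(d + r) (w(d, r) = (d + r)*(2*r) = 2*r*(d + r))
j(P) = 4 + P (j(P) = P - 1*(-4) = P + 4 = 4 + P)
(6*15)*(1*j(4) + sqrt(3 + w(2, -5))) = (6*15)*(1*(4 + 4) + sqrt(3 + 2*(-5)*(2 - 5))) = 90*(1*8 + sqrt(3 + 2*(-5)*(-3))) = 90*(8 + sqrt(3 + 30)) = 90*(8 + sqrt(33)) = 720 + 90*sqrt(33)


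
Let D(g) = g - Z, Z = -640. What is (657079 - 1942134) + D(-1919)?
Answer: -1286334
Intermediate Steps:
D(g) = 640 + g (D(g) = g - 1*(-640) = g + 640 = 640 + g)
(657079 - 1942134) + D(-1919) = (657079 - 1942134) + (640 - 1919) = -1285055 - 1279 = -1286334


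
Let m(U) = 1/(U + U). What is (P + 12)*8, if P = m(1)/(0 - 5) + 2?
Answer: 556/5 ≈ 111.20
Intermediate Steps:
m(U) = 1/(2*U)
P = 19/10 (P = ((1/2)/1)/(0 - 5) + 2 = ((1/2)*1)/(-5) + 2 = -1/5*1/2 + 2 = -1/10 + 2 = 19/10 ≈ 1.9000)
(P + 12)*8 = (19/10 + 12)*8 = (139/10)*8 = 556/5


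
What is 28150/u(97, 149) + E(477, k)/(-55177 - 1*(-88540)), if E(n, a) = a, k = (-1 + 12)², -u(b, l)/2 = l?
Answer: -42687836/451917 ≈ -94.459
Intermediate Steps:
u(b, l) = -2*l
k = 121 (k = 11² = 121)
28150/u(97, 149) + E(477, k)/(-55177 - 1*(-88540)) = 28150/((-2*149)) + 121/(-55177 - 1*(-88540)) = 28150/(-298) + 121/(-55177 + 88540) = 28150*(-1/298) + 121/33363 = -14075/149 + 121*(1/33363) = -14075/149 + 11/3033 = -42687836/451917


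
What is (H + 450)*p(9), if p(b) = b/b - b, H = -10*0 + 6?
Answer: -3648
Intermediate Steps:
H = 6 (H = 0 + 6 = 6)
p(b) = 1 - b
(H + 450)*p(9) = (6 + 450)*(1 - 1*9) = 456*(1 - 9) = 456*(-8) = -3648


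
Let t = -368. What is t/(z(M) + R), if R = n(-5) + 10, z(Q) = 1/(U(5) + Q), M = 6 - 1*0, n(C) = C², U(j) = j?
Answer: -2024/193 ≈ -10.487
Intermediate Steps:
M = 6 (M = 6 + 0 = 6)
z(Q) = 1/(5 + Q)
R = 35 (R = (-5)² + 10 = 25 + 10 = 35)
t/(z(M) + R) = -368/(1/(5 + 6) + 35) = -368/(1/11 + 35) = -368/386/11 = -368*11/386 = -2024/193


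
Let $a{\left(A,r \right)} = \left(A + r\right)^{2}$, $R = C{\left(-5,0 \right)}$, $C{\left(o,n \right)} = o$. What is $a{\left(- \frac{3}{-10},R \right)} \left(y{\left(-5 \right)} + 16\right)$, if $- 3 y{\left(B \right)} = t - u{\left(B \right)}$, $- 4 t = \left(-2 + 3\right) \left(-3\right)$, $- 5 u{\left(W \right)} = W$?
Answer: $\frac{426337}{1200} \approx 355.28$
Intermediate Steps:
$R = -5$
$u{\left(W \right)} = - \frac{W}{5}$
$t = \frac{3}{4}$ ($t = - \frac{\left(-2 + 3\right) \left(-3\right)}{4} = - \frac{1 \left(-3\right)}{4} = \left(- \frac{1}{4}\right) \left(-3\right) = \frac{3}{4} \approx 0.75$)
$y{\left(B \right)} = - \frac{1}{4} - \frac{B}{15}$ ($y{\left(B \right)} = - \frac{\frac{3}{4} - - \frac{B}{5}}{3} = - \frac{\frac{3}{4} + \frac{B}{5}}{3} = - \frac{1}{4} - \frac{B}{15}$)
$a{\left(- \frac{3}{-10},R \right)} \left(y{\left(-5 \right)} + 16\right) = \left(- \frac{3}{-10} - 5\right)^{2} \left(\left(- \frac{1}{4} - - \frac{1}{3}\right) + 16\right) = \left(\left(-3\right) \left(- \frac{1}{10}\right) - 5\right)^{2} \left(\left(- \frac{1}{4} + \frac{1}{3}\right) + 16\right) = \left(\frac{3}{10} - 5\right)^{2} \left(\frac{1}{12} + 16\right) = \left(- \frac{47}{10}\right)^{2} \cdot \frac{193}{12} = \frac{2209}{100} \cdot \frac{193}{12} = \frac{426337}{1200}$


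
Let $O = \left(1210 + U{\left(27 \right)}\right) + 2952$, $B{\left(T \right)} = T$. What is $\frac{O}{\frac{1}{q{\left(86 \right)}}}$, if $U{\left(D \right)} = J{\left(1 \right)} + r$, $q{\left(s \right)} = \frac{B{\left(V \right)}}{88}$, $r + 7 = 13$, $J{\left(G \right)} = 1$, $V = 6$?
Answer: $\frac{1137}{4} \approx 284.25$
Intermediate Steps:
$r = 6$ ($r = -7 + 13 = 6$)
$q{\left(s \right)} = \frac{3}{44}$ ($q{\left(s \right)} = \frac{6}{88} = 6 \cdot \frac{1}{88} = \frac{3}{44}$)
$U{\left(D \right)} = 7$ ($U{\left(D \right)} = 1 + 6 = 7$)
$O = 4169$ ($O = \left(1210 + 7\right) + 2952 = 1217 + 2952 = 4169$)
$\frac{O}{\frac{1}{q{\left(86 \right)}}} = \frac{4169}{\frac{1}{\frac{3}{44}}} = \frac{4169}{\frac{44}{3}} = 4169 \cdot \frac{3}{44} = \frac{1137}{4}$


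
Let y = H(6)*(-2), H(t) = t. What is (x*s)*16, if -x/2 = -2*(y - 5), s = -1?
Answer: 1088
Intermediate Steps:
y = -12 (y = 6*(-2) = -12)
x = -68 (x = -(-4)*(-12 - 5) = -(-4)*(-17) = -2*34 = -68)
(x*s)*16 = -68*(-1)*16 = 68*16 = 1088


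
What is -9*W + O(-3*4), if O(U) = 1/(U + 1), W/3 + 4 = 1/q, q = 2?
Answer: 2077/22 ≈ 94.409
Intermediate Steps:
W = -21/2 (W = -12 + 3/2 = -21/2 ≈ -10.500)
O(U) = 1/(1 + U)
-9*W + O(-3*4) = -9*(-21/2) + 1/(1 - 3*4) = 189/2 + 1/(1 - 12) = 189/2 + 1/(-11) = 189/2 - 1/11 = 2077/22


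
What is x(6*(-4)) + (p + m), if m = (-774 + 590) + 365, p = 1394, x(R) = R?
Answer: 1551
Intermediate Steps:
m = 181 (m = -184 + 365 = 181)
x(6*(-4)) + (p + m) = 6*(-4) + (1394 + 181) = -24 + 1575 = 1551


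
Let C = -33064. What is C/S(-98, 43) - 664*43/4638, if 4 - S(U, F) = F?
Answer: 8457628/10049 ≈ 841.64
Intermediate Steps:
S(U, F) = 4 - F
C/S(-98, 43) - 664*43/4638 = -33064/(4 - 1*43) - 664*43/4638 = -33064/(4 - 43) - 28552*1/4638 = -33064/(-39) - 14276/2319 = -33064*(-1/39) - 14276/2319 = 33064/39 - 14276/2319 = 8457628/10049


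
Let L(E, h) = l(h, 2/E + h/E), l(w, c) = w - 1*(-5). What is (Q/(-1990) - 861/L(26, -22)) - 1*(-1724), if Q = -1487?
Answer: 60061589/33830 ≈ 1775.4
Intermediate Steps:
l(w, c) = 5 + w (l(w, c) = w + 5 = 5 + w)
L(E, h) = 5 + h
(Q/(-1990) - 861/L(26, -22)) - 1*(-1724) = (-1487/(-1990) - 861/(5 - 22)) - 1*(-1724) = (-1487*(-1/1990) - 861/(-17)) + 1724 = (1487/1990 - 861*(-1/17)) + 1724 = (1487/1990 + 861/17) + 1724 = 1738669/33830 + 1724 = 60061589/33830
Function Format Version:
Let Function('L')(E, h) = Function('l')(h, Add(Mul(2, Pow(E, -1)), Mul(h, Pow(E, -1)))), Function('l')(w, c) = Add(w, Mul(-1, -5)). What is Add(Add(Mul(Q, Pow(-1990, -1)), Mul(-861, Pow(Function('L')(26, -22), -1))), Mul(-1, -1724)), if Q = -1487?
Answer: Rational(60061589, 33830) ≈ 1775.4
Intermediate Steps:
Function('l')(w, c) = Add(5, w) (Function('l')(w, c) = Add(w, 5) = Add(5, w))
Function('L')(E, h) = Add(5, h)
Add(Add(Mul(Q, Pow(-1990, -1)), Mul(-861, Pow(Function('L')(26, -22), -1))), Mul(-1, -1724)) = Add(Add(Mul(-1487, Pow(-1990, -1)), Mul(-861, Pow(Add(5, -22), -1))), Mul(-1, -1724)) = Add(Add(Mul(-1487, Rational(-1, 1990)), Mul(-861, Pow(-17, -1))), 1724) = Add(Add(Rational(1487, 1990), Mul(-861, Rational(-1, 17))), 1724) = Add(Add(Rational(1487, 1990), Rational(861, 17)), 1724) = Add(Rational(1738669, 33830), 1724) = Rational(60061589, 33830)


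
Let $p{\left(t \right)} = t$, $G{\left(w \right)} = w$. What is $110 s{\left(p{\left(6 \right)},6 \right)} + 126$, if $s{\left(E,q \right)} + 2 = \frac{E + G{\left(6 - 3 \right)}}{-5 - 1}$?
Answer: $-259$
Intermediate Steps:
$s{\left(E,q \right)} = - \frac{5}{2} - \frac{E}{6}$ ($s{\left(E,q \right)} = -2 + \frac{E + \left(6 - 3\right)}{-5 - 1} = -2 + \frac{E + \left(6 - 3\right)}{-6} = -2 + \left(E + 3\right) \left(- \frac{1}{6}\right) = -2 + \left(3 + E\right) \left(- \frac{1}{6}\right) = -2 - \left(\frac{1}{2} + \frac{E}{6}\right) = - \frac{5}{2} - \frac{E}{6}$)
$110 s{\left(p{\left(6 \right)},6 \right)} + 126 = 110 \left(- \frac{5}{2} - 1\right) + 126 = 110 \left(- \frac{7}{2}\right) + 126 = -385 + 126 = -259$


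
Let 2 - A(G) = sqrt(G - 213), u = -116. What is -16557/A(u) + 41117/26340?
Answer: (-436029146*I + 41117*sqrt(329))/(26340*(sqrt(329) + 2*I)) ≈ -97.88 - 901.85*I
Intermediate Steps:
A(G) = 2 - sqrt(-213 + G) (A(G) = 2 - sqrt(G - 213) = 2 - sqrt(-213 + G))
-16557/A(u) + 41117/26340 = -16557/(2 - sqrt(-213 - 116)) + 41117/26340 = -16557/(2 - sqrt(-329)) + 41117*(1/26340) = -16557/(2 - I*sqrt(329)) + 41117/26340 = 41117/26340 - 16557/(2 - I*sqrt(329))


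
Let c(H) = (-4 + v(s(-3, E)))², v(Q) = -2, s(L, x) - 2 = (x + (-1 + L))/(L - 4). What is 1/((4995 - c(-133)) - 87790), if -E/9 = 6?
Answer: -1/82831 ≈ -1.2073e-5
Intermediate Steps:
E = -54 (E = -9*6 = -54)
s(L, x) = 2 + (-1 + L + x)/(-4 + L) (s(L, x) = 2 + (x + (-1 + L))/(L - 4) = 2 + (-1 + L + x)/(-4 + L))
c(H) = 36 (c(H) = (-4 - 2)² = (-6)² = 36)
1/((4995 - c(-133)) - 87790) = 1/((4995 - 1*36) - 87790) = 1/((4995 - 36) - 87790) = 1/(4959 - 87790) = 1/(-82831) = -1/82831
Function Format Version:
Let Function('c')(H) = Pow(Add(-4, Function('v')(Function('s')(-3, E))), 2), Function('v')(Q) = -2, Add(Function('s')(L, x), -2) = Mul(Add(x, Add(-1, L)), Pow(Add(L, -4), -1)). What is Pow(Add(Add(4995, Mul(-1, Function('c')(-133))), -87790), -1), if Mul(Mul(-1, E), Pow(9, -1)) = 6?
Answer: Rational(-1, 82831) ≈ -1.2073e-5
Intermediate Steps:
E = -54 (E = Mul(-9, 6) = -54)
Function('s')(L, x) = Add(2, Mul(Pow(Add(-4, L), -1), Add(-1, L, x))) (Function('s')(L, x) = Add(2, Mul(Add(x, Add(-1, L)), Pow(Add(L, -4), -1))) = Add(2, Mul(Add(-1, L, x), Pow(Add(-4, L), -1))) = Add(2, Mul(Pow(Add(-4, L), -1), Add(-1, L, x))))
Function('c')(H) = 36 (Function('c')(H) = Pow(Add(-4, -2), 2) = Pow(-6, 2) = 36)
Pow(Add(Add(4995, Mul(-1, Function('c')(-133))), -87790), -1) = Pow(Add(Add(4995, Mul(-1, 36)), -87790), -1) = Pow(Add(Add(4995, -36), -87790), -1) = Pow(Add(4959, -87790), -1) = Pow(-82831, -1) = Rational(-1, 82831)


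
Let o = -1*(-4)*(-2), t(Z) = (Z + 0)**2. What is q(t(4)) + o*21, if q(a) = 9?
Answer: -159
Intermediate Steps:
t(Z) = Z**2
o = -8 (o = 4*(-2) = -8)
q(t(4)) + o*21 = 9 - 8*21 = 9 - 168 = -159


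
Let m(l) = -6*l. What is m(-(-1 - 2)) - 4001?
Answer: -4019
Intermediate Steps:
m(-(-1 - 2)) - 4001 = -(-6)*(-1 - 2) - 4001 = -(-6)*(-3) - 4001 = -6*3 - 4001 = -18 - 4001 = -4019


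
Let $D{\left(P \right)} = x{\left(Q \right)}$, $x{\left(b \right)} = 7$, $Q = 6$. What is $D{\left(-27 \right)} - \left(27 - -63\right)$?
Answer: $-83$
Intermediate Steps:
$D{\left(P \right)} = 7$
$D{\left(-27 \right)} - \left(27 - -63\right) = 7 - \left(27 - -63\right) = 7 - \left(27 + 63\right) = 7 - 90 = -83$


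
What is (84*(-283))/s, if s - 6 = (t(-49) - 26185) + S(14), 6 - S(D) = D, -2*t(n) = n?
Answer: 6792/7475 ≈ 0.90863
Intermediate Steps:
t(n) = -n/2
S(D) = 6 - D
s = -52325/2 (s = 6 + ((-½*(-49) - 26185) + (6 - 1*14)) = 6 + ((49/2 - 26185) + (6 - 14)) = 6 + (-52321/2 - 8) = 6 - 52337/2 = -52325/2 ≈ -26163.)
(84*(-283))/s = (84*(-283))/(-52325/2) = -23772*(-2/52325) = 6792/7475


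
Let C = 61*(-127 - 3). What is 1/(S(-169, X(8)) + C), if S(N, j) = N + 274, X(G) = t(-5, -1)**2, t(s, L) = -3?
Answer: -1/7825 ≈ -0.00012780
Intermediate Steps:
X(G) = 9 (X(G) = (-3)**2 = 9)
C = -7930 (C = 61*(-130) = -7930)
S(N, j) = 274 + N
1/(S(-169, X(8)) + C) = 1/((274 - 169) - 7930) = 1/(105 - 7930) = 1/(-7825) = -1/7825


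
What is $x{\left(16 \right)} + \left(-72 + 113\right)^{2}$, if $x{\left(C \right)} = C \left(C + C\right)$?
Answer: $2193$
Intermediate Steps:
$x{\left(C \right)} = 2 C^{2}$ ($x{\left(C \right)} = C 2 C = 2 C^{2}$)
$x{\left(16 \right)} + \left(-72 + 113\right)^{2} = 2 \cdot 16^{2} + \left(-72 + 113\right)^{2} = 2 \cdot 256 + 41^{2} = 512 + 1681 = 2193$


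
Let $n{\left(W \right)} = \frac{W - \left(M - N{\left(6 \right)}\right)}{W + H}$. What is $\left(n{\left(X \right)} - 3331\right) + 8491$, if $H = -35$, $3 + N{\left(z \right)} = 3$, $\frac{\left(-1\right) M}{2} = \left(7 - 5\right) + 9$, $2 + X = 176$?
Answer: $\frac{717436}{139} \approx 5161.4$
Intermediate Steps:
$X = 174$ ($X = -2 + 176 = 174$)
$M = -22$ ($M = - 2 \left(\left(7 - 5\right) + 9\right) = - 2 \left(2 + 9\right) = \left(-2\right) 11 = -22$)
$N{\left(z \right)} = 0$ ($N{\left(z \right)} = -3 + 3 = 0$)
$n{\left(W \right)} = \frac{22 + W}{-35 + W}$ ($n{\left(W \right)} = \frac{W + \left(0 - -22\right)}{W - 35} = \frac{W + \left(0 + 22\right)}{-35 + W} = \frac{W + 22}{-35 + W} = \frac{22 + W}{-35 + W}$)
$\left(n{\left(X \right)} - 3331\right) + 8491 = \left(\frac{22 + 174}{-35 + 174} - 3331\right) + 8491 = \left(\frac{1}{139} \cdot 196 - 3331\right) + 8491 = \left(\frac{196}{139} - 3331\right) + 8491 = - \frac{462813}{139} + 8491 = \frac{717436}{139}$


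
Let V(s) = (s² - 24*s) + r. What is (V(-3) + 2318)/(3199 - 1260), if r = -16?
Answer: 2383/1939 ≈ 1.2290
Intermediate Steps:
V(s) = -16 + s² - 24*s (V(s) = (s² - 24*s) - 16 = -16 + s² - 24*s)
(V(-3) + 2318)/(3199 - 1260) = ((-16 + (-3)² - 24*(-3)) + 2318)/(3199 - 1260) = ((-16 + 9 + 72) + 2318)/1939 = (65 + 2318)*(1/1939) = 2383*(1/1939) = 2383/1939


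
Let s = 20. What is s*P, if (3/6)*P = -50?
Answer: -2000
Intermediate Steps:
P = -100 (P = 2*(-50) = -100)
s*P = 20*(-100) = -2000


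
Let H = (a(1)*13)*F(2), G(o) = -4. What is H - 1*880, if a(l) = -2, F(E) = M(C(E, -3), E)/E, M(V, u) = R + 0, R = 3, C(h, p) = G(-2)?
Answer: -919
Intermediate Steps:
C(h, p) = -4
M(V, u) = 3 (M(V, u) = 3 + 0 = 3)
F(E) = 3/E
H = -39 (H = (-2*13)*(3/2) = -78/2 = -26*3/2 = -39)
H - 1*880 = -39 - 1*880 = -39 - 880 = -919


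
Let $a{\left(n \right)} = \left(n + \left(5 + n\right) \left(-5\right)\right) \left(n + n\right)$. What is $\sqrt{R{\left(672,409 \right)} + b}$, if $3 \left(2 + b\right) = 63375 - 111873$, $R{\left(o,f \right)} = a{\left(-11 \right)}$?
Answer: $i \sqrt{16586} \approx 128.79 i$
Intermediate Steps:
$a{\left(n \right)} = 2 n \left(-25 - 4 n\right)$ ($a{\left(n \right)} = \left(n - \left(25 + 5 n\right)\right) 2 n = \left(-25 - 4 n\right) 2 n = 2 n \left(-25 - 4 n\right)$)
$R{\left(o,f \right)} = -418$ ($R{\left(o,f \right)} = \left(-2\right) \left(-11\right) \left(25 + 4 \left(-11\right)\right) = \left(-2\right) \left(-11\right) \left(25 - 44\right) = \left(-2\right) \left(-11\right) \left(-19\right) = -418$)
$b = -16168$ ($b = -2 + \frac{63375 - 111873}{3} = -2 + \frac{1}{3} \left(-48498\right) = -2 - 16166 = -16168$)
$\sqrt{R{\left(672,409 \right)} + b} = \sqrt{-418 - 16168} = \sqrt{-16586} = i \sqrt{16586}$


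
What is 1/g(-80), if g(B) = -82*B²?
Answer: -1/524800 ≈ -1.9055e-6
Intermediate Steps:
1/g(-80) = 1/(-82*(-80)²) = 1/(-82*6400) = 1/(-524800) = -1/524800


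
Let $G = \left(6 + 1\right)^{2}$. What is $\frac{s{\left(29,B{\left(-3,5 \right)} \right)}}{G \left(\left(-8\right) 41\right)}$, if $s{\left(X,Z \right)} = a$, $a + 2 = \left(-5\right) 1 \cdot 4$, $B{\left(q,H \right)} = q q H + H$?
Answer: $\frac{11}{8036} \approx 0.0013688$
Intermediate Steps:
$G = 49$ ($G = 7^{2} = 49$)
$B{\left(q,H \right)} = H + H q^{2}$ ($B{\left(q,H \right)} = q^{2} H + H = H q^{2} + H = H + H q^{2}$)
$a = -22$ ($a = -2 + \left(-5\right) 1 \cdot 4 = -2 - 20 = -22$)
$s{\left(X,Z \right)} = -22$
$\frac{s{\left(29,B{\left(-3,5 \right)} \right)}}{G \left(\left(-8\right) 41\right)} = - \frac{22}{49 \left(\left(-8\right) 41\right)} = - \frac{22}{49 \left(-328\right)} = - \frac{22}{-16072} = \left(-22\right) \left(- \frac{1}{16072}\right) = \frac{11}{8036}$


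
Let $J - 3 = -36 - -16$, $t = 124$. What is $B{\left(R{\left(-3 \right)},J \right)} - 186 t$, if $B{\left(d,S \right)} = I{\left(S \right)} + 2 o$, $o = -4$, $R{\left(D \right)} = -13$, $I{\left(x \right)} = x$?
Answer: $-23089$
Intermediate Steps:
$J = -17$ ($J = 3 - 20 = -17$)
$B{\left(d,S \right)} = -8 + S$ ($B{\left(d,S \right)} = S + 2 \left(-4\right) = S - 8 = -8 + S$)
$B{\left(R{\left(-3 \right)},J \right)} - 186 t = \left(-8 - 17\right) - 23064 = -25 - 23064 = -23089$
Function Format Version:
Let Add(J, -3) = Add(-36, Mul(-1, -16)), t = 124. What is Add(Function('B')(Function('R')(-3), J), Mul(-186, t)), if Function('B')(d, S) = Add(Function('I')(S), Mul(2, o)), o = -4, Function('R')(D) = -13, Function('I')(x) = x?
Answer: -23089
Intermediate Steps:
J = -17 (J = Add(3, Add(-36, Mul(-1, -16))) = Add(3, Add(-36, 16)) = Add(3, -20) = -17)
Function('B')(d, S) = Add(-8, S) (Function('B')(d, S) = Add(S, Mul(2, -4)) = Add(S, -8) = Add(-8, S))
Add(Function('B')(Function('R')(-3), J), Mul(-186, t)) = Add(Add(-8, -17), Mul(-186, 124)) = Add(-25, -23064) = -23089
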